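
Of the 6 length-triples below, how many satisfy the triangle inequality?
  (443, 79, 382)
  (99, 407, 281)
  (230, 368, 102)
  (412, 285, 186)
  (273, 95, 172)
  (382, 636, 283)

3

(79,382,443): 79+382 > 443 → valid
(99,281,407): 99+281 ≤ 407 → not valid
(102,230,368): 102+230 ≤ 368 → not valid
(186,285,412): 186+285 > 412 → valid
(95,172,273): 95+172 ≤ 273 → not valid
(283,382,636): 283+382 > 636 → valid
3 of the 6 triples form a triangle.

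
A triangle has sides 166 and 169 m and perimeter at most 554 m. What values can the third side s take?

3 < s ≤ 219

Triangle inequality alone gives 3 < s < 335.
The perimeter condition gives s ≤ 554 − 166 − 169 = 219.
Intersecting the two: 3 < s ≤ 219.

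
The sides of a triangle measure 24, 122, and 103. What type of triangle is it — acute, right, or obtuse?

Compare the square of the longest side to the sum of squares of the other two: 24² + 103² = 11185 < 14884 = 122².

obtuse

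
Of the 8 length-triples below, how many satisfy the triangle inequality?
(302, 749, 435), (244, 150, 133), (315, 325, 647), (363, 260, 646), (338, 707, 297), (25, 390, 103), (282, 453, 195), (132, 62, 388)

(302,435,749): 302+435 ≤ 749 → not valid
(133,150,244): 133+150 > 244 → valid
(315,325,647): 315+325 ≤ 647 → not valid
(260,363,646): 260+363 ≤ 646 → not valid
(297,338,707): 297+338 ≤ 707 → not valid
(25,103,390): 25+103 ≤ 390 → not valid
(195,282,453): 195+282 > 453 → valid
(62,132,388): 62+132 ≤ 388 → not valid
2 of the 8 triples form a triangle.

2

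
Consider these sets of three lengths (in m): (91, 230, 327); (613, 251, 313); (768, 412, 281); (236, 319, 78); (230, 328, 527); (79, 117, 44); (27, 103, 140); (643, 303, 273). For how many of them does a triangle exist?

2

(91,230,327): 91+230 ≤ 327 → not valid
(251,313,613): 251+313 ≤ 613 → not valid
(281,412,768): 281+412 ≤ 768 → not valid
(78,236,319): 78+236 ≤ 319 → not valid
(230,328,527): 230+328 > 527 → valid
(44,79,117): 44+79 > 117 → valid
(27,103,140): 27+103 ≤ 140 → not valid
(273,303,643): 273+303 ≤ 643 → not valid
2 of the 8 triples form a triangle.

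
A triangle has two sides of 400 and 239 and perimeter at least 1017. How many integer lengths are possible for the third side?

261

Triangle inequality: 161 < x < 639. Perimeter ≥ 1017 gives x ≥ 1017 − 400 − 239 = 378.
So 378 ≤ x < 639; integers 378 through 638: 261 values.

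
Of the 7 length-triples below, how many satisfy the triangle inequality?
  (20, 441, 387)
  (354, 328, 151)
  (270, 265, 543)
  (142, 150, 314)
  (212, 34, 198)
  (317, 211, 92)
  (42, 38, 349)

2

(20,387,441): 20+387 ≤ 441 → not valid
(151,328,354): 151+328 > 354 → valid
(265,270,543): 265+270 ≤ 543 → not valid
(142,150,314): 142+150 ≤ 314 → not valid
(34,198,212): 34+198 > 212 → valid
(92,211,317): 92+211 ≤ 317 → not valid
(38,42,349): 38+42 ≤ 349 → not valid
2 of the 7 triples form a triangle.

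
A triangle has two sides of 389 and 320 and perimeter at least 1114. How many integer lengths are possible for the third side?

304

Triangle inequality: 69 < x < 709. Perimeter ≥ 1114 gives x ≥ 1114 − 389 − 320 = 405.
So 405 ≤ x < 709; integers 405 through 708: 304 values.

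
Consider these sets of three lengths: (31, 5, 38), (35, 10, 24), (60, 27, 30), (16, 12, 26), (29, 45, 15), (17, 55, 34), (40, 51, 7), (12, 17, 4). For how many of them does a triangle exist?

1

(5,31,38): 5+31 ≤ 38 → not valid
(10,24,35): 10+24 ≤ 35 → not valid
(27,30,60): 27+30 ≤ 60 → not valid
(12,16,26): 12+16 > 26 → valid
(15,29,45): 15+29 ≤ 45 → not valid
(17,34,55): 17+34 ≤ 55 → not valid
(7,40,51): 7+40 ≤ 51 → not valid
(4,12,17): 4+12 ≤ 17 → not valid
1 of the 8 triples forms a triangle.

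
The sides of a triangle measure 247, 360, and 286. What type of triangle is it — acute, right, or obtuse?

acute

Compare the square of the longest side to the sum of squares of the other two: 247² + 286² = 142805 > 129600 = 360².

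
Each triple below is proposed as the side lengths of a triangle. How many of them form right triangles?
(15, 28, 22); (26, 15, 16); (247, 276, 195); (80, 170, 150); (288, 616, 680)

(15,28,22): 15²+22² = 709 < 784 = 28² → obtuse
(26,15,16): 15²+16² = 481 < 676 = 26² → obtuse
(247,276,195): 195²+247² = 99034 > 76176 = 276² → acute
(80,170,150): 80²+150² = 28900 = 170² → right
(288,616,680): 288²+616² = 462400 = 680² → right
2 of the 5 are right.

2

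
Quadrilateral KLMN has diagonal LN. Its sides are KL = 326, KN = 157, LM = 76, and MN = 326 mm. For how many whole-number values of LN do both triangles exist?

From triangle KLN: 169 < LN < 483.
From triangle MLN: 250 < LN < 402.
Intersection: 250 < LN < 402, so integers 251 through 401: 151 values.

151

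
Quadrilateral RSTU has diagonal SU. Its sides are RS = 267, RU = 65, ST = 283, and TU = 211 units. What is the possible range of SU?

202 < SU < 332

From triangle RSU: |267 − 65| < SU < 267 + 65, i.e. 202 < SU < 332.
From triangle TSU: 72 < SU < 494.
Both must hold, so SU lies in the intersection.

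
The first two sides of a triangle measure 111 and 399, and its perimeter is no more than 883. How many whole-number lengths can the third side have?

Triangle inequality: 288 < x < 510. Perimeter ≤ 883 gives x ≤ 883 − 111 − 399 = 373.
So 288 < x ≤ 373; integers 289 through 373: 85 values.

85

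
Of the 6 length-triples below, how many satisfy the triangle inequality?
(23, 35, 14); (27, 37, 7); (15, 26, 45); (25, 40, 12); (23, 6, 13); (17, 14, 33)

(14,23,35): 14+23 > 35 → valid
(7,27,37): 7+27 ≤ 37 → not valid
(15,26,45): 15+26 ≤ 45 → not valid
(12,25,40): 12+25 ≤ 40 → not valid
(6,13,23): 6+13 ≤ 23 → not valid
(14,17,33): 14+17 ≤ 33 → not valid
1 of the 6 triples forms a triangle.

1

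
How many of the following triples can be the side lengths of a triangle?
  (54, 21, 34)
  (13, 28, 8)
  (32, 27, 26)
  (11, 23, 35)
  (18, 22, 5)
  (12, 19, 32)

3

(21,34,54): 21+34 > 54 → valid
(8,13,28): 8+13 ≤ 28 → not valid
(26,27,32): 26+27 > 32 → valid
(11,23,35): 11+23 ≤ 35 → not valid
(5,18,22): 5+18 > 22 → valid
(12,19,32): 12+19 ≤ 32 → not valid
3 of the 6 triples form a triangle.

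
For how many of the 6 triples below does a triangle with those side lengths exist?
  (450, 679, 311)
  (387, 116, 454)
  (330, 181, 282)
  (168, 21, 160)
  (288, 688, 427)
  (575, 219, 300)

5

(311,450,679): 311+450 > 679 → valid
(116,387,454): 116+387 > 454 → valid
(181,282,330): 181+282 > 330 → valid
(21,160,168): 21+160 > 168 → valid
(288,427,688): 288+427 > 688 → valid
(219,300,575): 219+300 ≤ 575 → not valid
5 of the 6 triples form a triangle.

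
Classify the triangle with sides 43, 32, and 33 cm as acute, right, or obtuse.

Compare the square of the longest side to the sum of squares of the other two: 32² + 33² = 2113 > 1849 = 43².

acute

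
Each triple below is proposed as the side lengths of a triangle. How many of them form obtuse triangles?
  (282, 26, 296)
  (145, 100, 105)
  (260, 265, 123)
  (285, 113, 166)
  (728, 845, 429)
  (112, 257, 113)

1

(282,26,296): 26²+282² = 80200 < 87616 = 296² → obtuse
(145,100,105): 100²+105² = 21025 = 145² → right
(260,265,123): 123²+260² = 82729 > 70225 = 265² → acute
(285,113,166): 113+166 ≤ 285, not a triangle
(728,845,429): 429²+728² = 714025 = 845² → right
(112,257,113): 112+113 ≤ 257, not a triangle
1 of the 6 is obtuse.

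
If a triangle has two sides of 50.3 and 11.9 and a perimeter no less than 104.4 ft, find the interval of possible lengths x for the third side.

Triangle inequality alone gives 38.4 < x < 62.2.
The perimeter condition gives x ≥ 104.4 − 50.3 − 11.9 = 42.2.
Intersecting the two: 42.2 ≤ x < 62.2.

42.2 ≤ x < 62.2 ft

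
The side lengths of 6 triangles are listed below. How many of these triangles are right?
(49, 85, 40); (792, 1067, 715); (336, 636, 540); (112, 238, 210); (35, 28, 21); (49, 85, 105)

4

(49,85,40): 40²+49² = 4001 < 7225 = 85² → obtuse
(792,1067,715): 715²+792² = 1138489 = 1067² → right
(336,636,540): 336²+540² = 404496 = 636² → right
(112,238,210): 112²+210² = 56644 = 238² → right
(35,28,21): 21²+28² = 1225 = 35² → right
(49,85,105): 49²+85² = 9626 < 11025 = 105² → obtuse
4 of the 6 are right.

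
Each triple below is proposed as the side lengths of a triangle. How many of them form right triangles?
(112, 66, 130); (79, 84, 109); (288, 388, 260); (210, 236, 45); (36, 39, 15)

3

(112,66,130): 66²+112² = 16900 = 130² → right
(79,84,109): 79²+84² = 13297 > 11881 = 109² → acute
(288,388,260): 260²+288² = 150544 = 388² → right
(210,236,45): 45²+210² = 46125 < 55696 = 236² → obtuse
(36,39,15): 15²+36² = 1521 = 39² → right
3 of the 5 are right.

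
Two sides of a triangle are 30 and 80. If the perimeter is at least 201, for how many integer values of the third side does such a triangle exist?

19

Triangle inequality: 50 < x < 110. Perimeter ≥ 201 gives x ≥ 201 − 30 − 80 = 91.
So 91 ≤ x < 110; integers 91 through 109: 19 values.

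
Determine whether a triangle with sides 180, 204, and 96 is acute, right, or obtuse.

Compare the square of the longest side to the sum of squares of the other two: 96² + 180² = 41616 = 204².

right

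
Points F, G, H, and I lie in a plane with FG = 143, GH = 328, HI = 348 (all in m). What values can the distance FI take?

0 ≤ FI ≤ 819 m

The maximum is all hops collinear in one direction: 143 + 328 + 348 = 819.
The longest hop is 348; the others sum to 471. Since 348 ≤ 471, the path can fold back on itself completely, so the minimum distance is 0.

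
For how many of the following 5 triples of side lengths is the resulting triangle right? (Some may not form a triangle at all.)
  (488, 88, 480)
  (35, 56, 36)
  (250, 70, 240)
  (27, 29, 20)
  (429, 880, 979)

3

(488,88,480): 88²+480² = 238144 = 488² → right
(35,56,36): 35²+36² = 2521 < 3136 = 56² → obtuse
(250,70,240): 70²+240² = 62500 = 250² → right
(27,29,20): 20²+27² = 1129 > 841 = 29² → acute
(429,880,979): 429²+880² = 958441 = 979² → right
3 of the 5 are right.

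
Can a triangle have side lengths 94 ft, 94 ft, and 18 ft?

Yes

The longest side is 94, and the other two sum to 112.
Since 112 > 94, the triangle inequality holds.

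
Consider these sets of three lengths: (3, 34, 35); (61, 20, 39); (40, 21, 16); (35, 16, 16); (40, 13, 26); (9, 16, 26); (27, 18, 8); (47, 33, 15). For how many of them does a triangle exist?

2

(3,34,35): 3+34 > 35 → valid
(20,39,61): 20+39 ≤ 61 → not valid
(16,21,40): 16+21 ≤ 40 → not valid
(16,16,35): 16+16 ≤ 35 → not valid
(13,26,40): 13+26 ≤ 40 → not valid
(9,16,26): 9+16 ≤ 26 → not valid
(8,18,27): 8+18 ≤ 27 → not valid
(15,33,47): 15+33 > 47 → valid
2 of the 8 triples form a triangle.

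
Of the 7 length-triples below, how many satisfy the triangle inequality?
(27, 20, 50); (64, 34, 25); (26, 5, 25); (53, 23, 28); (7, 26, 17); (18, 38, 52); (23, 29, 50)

3

(20,27,50): 20+27 ≤ 50 → not valid
(25,34,64): 25+34 ≤ 64 → not valid
(5,25,26): 5+25 > 26 → valid
(23,28,53): 23+28 ≤ 53 → not valid
(7,17,26): 7+17 ≤ 26 → not valid
(18,38,52): 18+38 > 52 → valid
(23,29,50): 23+29 > 50 → valid
3 of the 7 triples form a triangle.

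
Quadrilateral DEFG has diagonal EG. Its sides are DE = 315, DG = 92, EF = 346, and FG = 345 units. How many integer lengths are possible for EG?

From triangle DEG: 223 < EG < 407.
From triangle FEG: 1 < EG < 691.
Intersection: 223 < EG < 407, so integers 224 through 406: 183 values.

183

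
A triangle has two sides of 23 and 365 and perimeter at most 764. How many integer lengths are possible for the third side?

34

Triangle inequality: 342 < x < 388. Perimeter ≤ 764 gives x ≤ 764 − 23 − 365 = 376.
So 342 < x ≤ 376; integers 343 through 376: 34 values.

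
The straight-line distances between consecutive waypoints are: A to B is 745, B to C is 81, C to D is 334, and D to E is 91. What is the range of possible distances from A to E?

239 ≤ AE ≤ 1251

The maximum is all hops collinear in one direction: 745 + 81 + 334 + 91 = 1251.
The longest hop is 745; the others sum to 506. Folding the others back against it leaves at least 745 − 506 = 239.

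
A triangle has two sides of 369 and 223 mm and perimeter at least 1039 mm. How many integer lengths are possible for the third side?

Triangle inequality: 146 < x < 592. Perimeter ≥ 1039 gives x ≥ 1039 − 369 − 223 = 447.
So 447 ≤ x < 592; integers 447 through 591: 145 values.

145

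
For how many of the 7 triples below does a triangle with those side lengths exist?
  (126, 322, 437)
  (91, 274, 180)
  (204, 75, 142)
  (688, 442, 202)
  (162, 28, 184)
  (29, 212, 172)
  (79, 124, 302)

3

(126,322,437): 126+322 > 437 → valid
(91,180,274): 91+180 ≤ 274 → not valid
(75,142,204): 75+142 > 204 → valid
(202,442,688): 202+442 ≤ 688 → not valid
(28,162,184): 28+162 > 184 → valid
(29,172,212): 29+172 ≤ 212 → not valid
(79,124,302): 79+124 ≤ 302 → not valid
3 of the 7 triples form a triangle.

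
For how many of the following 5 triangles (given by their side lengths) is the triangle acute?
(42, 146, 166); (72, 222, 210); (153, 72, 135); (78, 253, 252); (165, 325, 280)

1

(42,146,166): 42²+146² = 23080 < 27556 = 166² → obtuse
(72,222,210): 72²+210² = 49284 = 222² → right
(153,72,135): 72²+135² = 23409 = 153² → right
(78,253,252): 78²+252² = 69588 > 64009 = 253² → acute
(165,325,280): 165²+280² = 105625 = 325² → right
1 of the 5 is acute.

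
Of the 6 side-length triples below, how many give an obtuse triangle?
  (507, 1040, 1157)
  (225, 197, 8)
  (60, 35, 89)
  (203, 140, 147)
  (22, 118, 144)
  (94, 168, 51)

1

(507,1040,1157): 507²+1040² = 1338649 = 1157² → right
(225,197,8): 8+197 ≤ 225, not a triangle
(60,35,89): 35²+60² = 4825 < 7921 = 89² → obtuse
(203,140,147): 140²+147² = 41209 = 203² → right
(22,118,144): 22+118 ≤ 144, not a triangle
(94,168,51): 51+94 ≤ 168, not a triangle
1 of the 6 is obtuse.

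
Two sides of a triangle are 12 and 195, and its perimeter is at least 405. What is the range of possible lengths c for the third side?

Triangle inequality alone gives 183 < c < 207.
The perimeter condition gives c ≥ 405 − 12 − 195 = 198.
Intersecting the two: 198 ≤ c < 207.

198 ≤ c < 207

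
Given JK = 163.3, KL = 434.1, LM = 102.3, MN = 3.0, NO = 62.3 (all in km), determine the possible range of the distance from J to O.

The maximum is all hops collinear in one direction: 163.3 + 434.1 + 102.3 + 3.0 + 62.3 = 765.0.
The longest hop is 434.1; the others sum to 330.9. Folding the others back against it leaves at least 434.1 − 330.9 = 103.2.

103.2 ≤ JO ≤ 765.0 km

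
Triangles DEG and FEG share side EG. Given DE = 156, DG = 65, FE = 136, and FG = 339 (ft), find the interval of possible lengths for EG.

203 < EG < 221

From triangle DEG: |156 − 65| < EG < 156 + 65, i.e. 91 < EG < 221.
From triangle FEG: 203 < EG < 475.
Both must hold, so EG lies in the intersection.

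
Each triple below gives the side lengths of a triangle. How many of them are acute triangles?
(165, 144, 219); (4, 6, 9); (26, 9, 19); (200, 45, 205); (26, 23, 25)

1

(165,144,219): 144²+165² = 47961 = 219² → right
(4,6,9): 4²+6² = 52 < 81 = 9² → obtuse
(26,9,19): 9²+19² = 442 < 676 = 26² → obtuse
(200,45,205): 45²+200² = 42025 = 205² → right
(26,23,25): 23²+25² = 1154 > 676 = 26² → acute
1 of the 5 is acute.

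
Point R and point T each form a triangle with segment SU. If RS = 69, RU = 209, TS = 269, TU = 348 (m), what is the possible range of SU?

140 < SU < 278

From triangle RSU: |69 − 209| < SU < 69 + 209, i.e. 140 < SU < 278.
From triangle TSU: 79 < SU < 617.
Both must hold, so SU lies in the intersection.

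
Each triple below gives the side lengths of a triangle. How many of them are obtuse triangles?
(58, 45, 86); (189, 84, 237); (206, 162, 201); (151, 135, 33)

(58,45,86): 45²+58² = 5389 < 7396 = 86² → obtuse
(189,84,237): 84²+189² = 42777 < 56169 = 237² → obtuse
(206,162,201): 162²+201² = 66645 > 42436 = 206² → acute
(151,135,33): 33²+135² = 19314 < 22801 = 151² → obtuse
3 of the 4 are obtuse.

3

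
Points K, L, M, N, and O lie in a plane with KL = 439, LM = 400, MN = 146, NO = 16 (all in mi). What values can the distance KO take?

The maximum is all hops collinear in one direction: 439 + 400 + 146 + 16 = 1001.
The longest hop is 439; the others sum to 562. Since 439 ≤ 562, the path can fold back on itself completely, so the minimum distance is 0.

0 ≤ KO ≤ 1001 mi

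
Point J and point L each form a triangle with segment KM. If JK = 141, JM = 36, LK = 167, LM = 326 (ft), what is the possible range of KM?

From triangle JKM: |141 − 36| < KM < 141 + 36, i.e. 105 < KM < 177.
From triangle LKM: 159 < KM < 493.
Both must hold, so KM lies in the intersection.

159 < KM < 177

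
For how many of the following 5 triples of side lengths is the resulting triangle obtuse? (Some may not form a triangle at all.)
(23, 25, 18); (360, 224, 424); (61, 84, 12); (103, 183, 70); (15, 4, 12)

(23,25,18): 18²+23² = 853 > 625 = 25² → acute
(360,224,424): 224²+360² = 179776 = 424² → right
(61,84,12): 12+61 ≤ 84, not a triangle
(103,183,70): 70+103 ≤ 183, not a triangle
(15,4,12): 4²+12² = 160 < 225 = 15² → obtuse
1 of the 5 is obtuse.

1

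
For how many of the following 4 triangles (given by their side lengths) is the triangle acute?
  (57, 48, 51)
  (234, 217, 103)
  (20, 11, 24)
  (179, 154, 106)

(57,48,51): 48²+51² = 4905 > 3249 = 57² → acute
(234,217,103): 103²+217² = 57698 > 54756 = 234² → acute
(20,11,24): 11²+20² = 521 < 576 = 24² → obtuse
(179,154,106): 106²+154² = 34952 > 32041 = 179² → acute
3 of the 4 are acute.

3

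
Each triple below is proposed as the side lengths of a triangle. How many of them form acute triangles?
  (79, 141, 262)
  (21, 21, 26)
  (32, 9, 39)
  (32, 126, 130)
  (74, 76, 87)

2

(79,141,262): 79+141 ≤ 262, not a triangle
(21,21,26): 21²+21² = 882 > 676 = 26² → acute
(32,9,39): 9²+32² = 1105 < 1521 = 39² → obtuse
(32,126,130): 32²+126² = 16900 = 130² → right
(74,76,87): 74²+76² = 11252 > 7569 = 87² → acute
2 of the 5 are acute.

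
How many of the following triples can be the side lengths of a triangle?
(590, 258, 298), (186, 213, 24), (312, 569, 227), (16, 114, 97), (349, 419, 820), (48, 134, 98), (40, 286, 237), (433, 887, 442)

1

(258,298,590): 258+298 ≤ 590 → not valid
(24,186,213): 24+186 ≤ 213 → not valid
(227,312,569): 227+312 ≤ 569 → not valid
(16,97,114): 16+97 ≤ 114 → not valid
(349,419,820): 349+419 ≤ 820 → not valid
(48,98,134): 48+98 > 134 → valid
(40,237,286): 40+237 ≤ 286 → not valid
(433,442,887): 433+442 ≤ 887 → not valid
1 of the 8 triples forms a triangle.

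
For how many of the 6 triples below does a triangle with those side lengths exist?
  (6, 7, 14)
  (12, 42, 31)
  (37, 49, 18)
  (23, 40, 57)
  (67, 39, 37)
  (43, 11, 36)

(6,7,14): 6+7 ≤ 14 → not valid
(12,31,42): 12+31 > 42 → valid
(18,37,49): 18+37 > 49 → valid
(23,40,57): 23+40 > 57 → valid
(37,39,67): 37+39 > 67 → valid
(11,36,43): 11+36 > 43 → valid
5 of the 6 triples form a triangle.

5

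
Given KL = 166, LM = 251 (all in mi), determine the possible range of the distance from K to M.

85 ≤ KM ≤ 417 mi

By the triangle inequality, |166 − 251| ≤ KM ≤ 166 + 251.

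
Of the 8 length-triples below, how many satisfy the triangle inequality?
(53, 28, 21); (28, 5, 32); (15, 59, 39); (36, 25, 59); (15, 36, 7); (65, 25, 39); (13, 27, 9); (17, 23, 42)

(21,28,53): 21+28 ≤ 53 → not valid
(5,28,32): 5+28 > 32 → valid
(15,39,59): 15+39 ≤ 59 → not valid
(25,36,59): 25+36 > 59 → valid
(7,15,36): 7+15 ≤ 36 → not valid
(25,39,65): 25+39 ≤ 65 → not valid
(9,13,27): 9+13 ≤ 27 → not valid
(17,23,42): 17+23 ≤ 42 → not valid
2 of the 8 triples form a triangle.

2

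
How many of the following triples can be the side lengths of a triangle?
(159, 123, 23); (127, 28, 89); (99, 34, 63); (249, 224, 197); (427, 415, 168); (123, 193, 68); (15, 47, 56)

3

(23,123,159): 23+123 ≤ 159 → not valid
(28,89,127): 28+89 ≤ 127 → not valid
(34,63,99): 34+63 ≤ 99 → not valid
(197,224,249): 197+224 > 249 → valid
(168,415,427): 168+415 > 427 → valid
(68,123,193): 68+123 ≤ 193 → not valid
(15,47,56): 15+47 > 56 → valid
3 of the 7 triples form a triangle.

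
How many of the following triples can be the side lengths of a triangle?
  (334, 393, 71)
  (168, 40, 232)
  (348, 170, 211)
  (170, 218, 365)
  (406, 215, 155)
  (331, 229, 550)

4

(71,334,393): 71+334 > 393 → valid
(40,168,232): 40+168 ≤ 232 → not valid
(170,211,348): 170+211 > 348 → valid
(170,218,365): 170+218 > 365 → valid
(155,215,406): 155+215 ≤ 406 → not valid
(229,331,550): 229+331 > 550 → valid
4 of the 6 triples form a triangle.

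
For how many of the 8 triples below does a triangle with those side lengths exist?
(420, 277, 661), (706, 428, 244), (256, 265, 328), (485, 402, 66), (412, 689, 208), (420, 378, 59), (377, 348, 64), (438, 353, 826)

(277,420,661): 277+420 > 661 → valid
(244,428,706): 244+428 ≤ 706 → not valid
(256,265,328): 256+265 > 328 → valid
(66,402,485): 66+402 ≤ 485 → not valid
(208,412,689): 208+412 ≤ 689 → not valid
(59,378,420): 59+378 > 420 → valid
(64,348,377): 64+348 > 377 → valid
(353,438,826): 353+438 ≤ 826 → not valid
4 of the 8 triples form a triangle.

4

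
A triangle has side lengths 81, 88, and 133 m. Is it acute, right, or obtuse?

obtuse

Compare the square of the longest side to the sum of squares of the other two: 81² + 88² = 14305 < 17689 = 133².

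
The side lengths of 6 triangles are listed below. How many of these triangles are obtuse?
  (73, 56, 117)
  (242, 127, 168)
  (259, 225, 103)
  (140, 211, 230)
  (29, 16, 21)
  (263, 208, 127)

5

(73,56,117): 56²+73² = 8465 < 13689 = 117² → obtuse
(242,127,168): 127²+168² = 44353 < 58564 = 242² → obtuse
(259,225,103): 103²+225² = 61234 < 67081 = 259² → obtuse
(140,211,230): 140²+211² = 64121 > 52900 = 230² → acute
(29,16,21): 16²+21² = 697 < 841 = 29² → obtuse
(263,208,127): 127²+208² = 59393 < 69169 = 263² → obtuse
5 of the 6 are obtuse.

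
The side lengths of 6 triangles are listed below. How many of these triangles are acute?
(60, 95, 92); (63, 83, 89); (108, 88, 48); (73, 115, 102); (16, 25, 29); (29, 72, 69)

5

(60,95,92): 60²+92² = 12064 > 9025 = 95² → acute
(63,83,89): 63²+83² = 10858 > 7921 = 89² → acute
(108,88,48): 48²+88² = 10048 < 11664 = 108² → obtuse
(73,115,102): 73²+102² = 15733 > 13225 = 115² → acute
(16,25,29): 16²+25² = 881 > 841 = 29² → acute
(29,72,69): 29²+69² = 5602 > 5184 = 72² → acute
5 of the 6 are acute.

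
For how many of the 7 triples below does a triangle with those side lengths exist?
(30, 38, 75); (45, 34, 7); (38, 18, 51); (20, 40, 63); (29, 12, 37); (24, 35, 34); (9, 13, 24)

3

(30,38,75): 30+38 ≤ 75 → not valid
(7,34,45): 7+34 ≤ 45 → not valid
(18,38,51): 18+38 > 51 → valid
(20,40,63): 20+40 ≤ 63 → not valid
(12,29,37): 12+29 > 37 → valid
(24,34,35): 24+34 > 35 → valid
(9,13,24): 9+13 ≤ 24 → not valid
3 of the 7 triples form a triangle.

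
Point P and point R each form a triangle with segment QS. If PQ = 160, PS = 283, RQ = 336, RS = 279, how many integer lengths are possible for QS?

319

From triangle PQS: 123 < QS < 443.
From triangle RQS: 57 < QS < 615.
Intersection: 123 < QS < 443, so integers 124 through 442: 319 values.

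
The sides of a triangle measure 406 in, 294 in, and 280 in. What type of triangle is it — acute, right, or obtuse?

right

Compare the square of the longest side to the sum of squares of the other two: 280² + 294² = 164836 = 406².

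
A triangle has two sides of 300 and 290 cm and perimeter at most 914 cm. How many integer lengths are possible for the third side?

314

Triangle inequality: 10 < x < 590. Perimeter ≤ 914 gives x ≤ 914 − 300 − 290 = 324.
So 10 < x ≤ 324; integers 11 through 324: 314 values.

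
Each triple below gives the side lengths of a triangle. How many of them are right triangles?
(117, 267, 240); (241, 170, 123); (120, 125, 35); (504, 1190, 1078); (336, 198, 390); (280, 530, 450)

(117,267,240): 117²+240² = 71289 = 267² → right
(241,170,123): 123²+170² = 44029 < 58081 = 241² → obtuse
(120,125,35): 35²+120² = 15625 = 125² → right
(504,1190,1078): 504²+1078² = 1416100 = 1190² → right
(336,198,390): 198²+336² = 152100 = 390² → right
(280,530,450): 280²+450² = 280900 = 530² → right
5 of the 6 are right.

5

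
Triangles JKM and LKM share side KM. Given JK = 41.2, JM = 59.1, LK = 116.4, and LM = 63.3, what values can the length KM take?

53.1 < KM < 100.3

From triangle JKM: |41.2 − 59.1| < KM < 41.2 + 59.1, i.e. 17.9 < KM < 100.3.
From triangle LKM: 53.1 < KM < 179.7.
Both must hold, so KM lies in the intersection.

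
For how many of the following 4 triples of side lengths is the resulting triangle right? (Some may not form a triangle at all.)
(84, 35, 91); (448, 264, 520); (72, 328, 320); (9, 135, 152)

(84,35,91): 35²+84² = 8281 = 91² → right
(448,264,520): 264²+448² = 270400 = 520² → right
(72,328,320): 72²+320² = 107584 = 328² → right
(9,135,152): 9+135 ≤ 152, not a triangle
3 of the 4 are right.

3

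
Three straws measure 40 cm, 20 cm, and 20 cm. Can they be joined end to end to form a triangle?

The two shorter sides sum to 40, exactly equal to the longest side 40.
That gives only a degenerate (flat) triangle — the inequality must be strict.

No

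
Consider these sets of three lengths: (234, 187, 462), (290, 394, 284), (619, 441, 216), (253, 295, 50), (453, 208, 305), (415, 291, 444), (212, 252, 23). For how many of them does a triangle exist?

5

(187,234,462): 187+234 ≤ 462 → not valid
(284,290,394): 284+290 > 394 → valid
(216,441,619): 216+441 > 619 → valid
(50,253,295): 50+253 > 295 → valid
(208,305,453): 208+305 > 453 → valid
(291,415,444): 291+415 > 444 → valid
(23,212,252): 23+212 ≤ 252 → not valid
5 of the 7 triples form a triangle.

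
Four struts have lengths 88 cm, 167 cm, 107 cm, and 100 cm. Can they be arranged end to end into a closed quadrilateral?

A quadrilateral exists iff every side is shorter than the sum of the others — equivalently, the longest side is less than the sum of the rest.
Longest side 167 < 295 (sum of the remaining 3), so yes.

Yes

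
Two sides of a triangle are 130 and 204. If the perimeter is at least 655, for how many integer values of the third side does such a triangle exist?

13

Triangle inequality: 74 < x < 334. Perimeter ≥ 655 gives x ≥ 655 − 130 − 204 = 321.
So 321 ≤ x < 334; integers 321 through 333: 13 values.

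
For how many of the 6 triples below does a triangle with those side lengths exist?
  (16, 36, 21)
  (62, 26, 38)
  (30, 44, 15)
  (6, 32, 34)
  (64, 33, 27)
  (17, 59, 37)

4

(16,21,36): 16+21 > 36 → valid
(26,38,62): 26+38 > 62 → valid
(15,30,44): 15+30 > 44 → valid
(6,32,34): 6+32 > 34 → valid
(27,33,64): 27+33 ≤ 64 → not valid
(17,37,59): 17+37 ≤ 59 → not valid
4 of the 6 triples form a triangle.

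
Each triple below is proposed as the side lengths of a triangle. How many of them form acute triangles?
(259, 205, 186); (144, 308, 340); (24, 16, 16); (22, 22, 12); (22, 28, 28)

(259,205,186): 186²+205² = 76621 > 67081 = 259² → acute
(144,308,340): 144²+308² = 115600 = 340² → right
(24,16,16): 16²+16² = 512 < 576 = 24² → obtuse
(22,22,12): 12²+22² = 628 > 484 = 22² → acute
(22,28,28): 22²+28² = 1268 > 784 = 28² → acute
3 of the 5 are acute.

3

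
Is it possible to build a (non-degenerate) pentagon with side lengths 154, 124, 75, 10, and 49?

A pentagon exists iff every side is shorter than the sum of the others — equivalently, the longest side is less than the sum of the rest.
Longest side 154 < 258 (sum of the remaining 4), so yes.

Yes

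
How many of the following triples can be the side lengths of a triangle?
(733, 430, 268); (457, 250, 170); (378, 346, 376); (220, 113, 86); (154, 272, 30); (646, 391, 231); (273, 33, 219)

1

(268,430,733): 268+430 ≤ 733 → not valid
(170,250,457): 170+250 ≤ 457 → not valid
(346,376,378): 346+376 > 378 → valid
(86,113,220): 86+113 ≤ 220 → not valid
(30,154,272): 30+154 ≤ 272 → not valid
(231,391,646): 231+391 ≤ 646 → not valid
(33,219,273): 33+219 ≤ 273 → not valid
1 of the 7 triples forms a triangle.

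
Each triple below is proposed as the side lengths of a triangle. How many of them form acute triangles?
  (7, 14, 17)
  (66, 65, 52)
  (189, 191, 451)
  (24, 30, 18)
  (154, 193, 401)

(7,14,17): 7²+14² = 245 < 289 = 17² → obtuse
(66,65,52): 52²+65² = 6929 > 4356 = 66² → acute
(189,191,451): 189+191 ≤ 451, not a triangle
(24,30,18): 18²+24² = 900 = 30² → right
(154,193,401): 154+193 ≤ 401, not a triangle
1 of the 5 is acute.

1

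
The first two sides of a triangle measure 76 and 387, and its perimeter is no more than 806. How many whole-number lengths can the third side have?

Triangle inequality: 311 < x < 463. Perimeter ≤ 806 gives x ≤ 806 − 76 − 387 = 343.
So 311 < x ≤ 343; integers 312 through 343: 32 values.

32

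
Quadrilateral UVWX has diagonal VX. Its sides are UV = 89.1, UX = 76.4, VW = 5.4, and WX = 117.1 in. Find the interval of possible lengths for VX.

From triangle UVX: |89.1 − 76.4| < VX < 89.1 + 76.4, i.e. 12.7 < VX < 165.5.
From triangle WVX: 111.7 < VX < 122.5.
Both must hold, so VX lies in the intersection.

111.7 < VX < 122.5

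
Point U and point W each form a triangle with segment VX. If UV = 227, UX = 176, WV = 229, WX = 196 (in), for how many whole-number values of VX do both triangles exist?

From triangle UVX: 51 < VX < 403.
From triangle WVX: 33 < VX < 425.
Intersection: 51 < VX < 403, so integers 52 through 402: 351 values.

351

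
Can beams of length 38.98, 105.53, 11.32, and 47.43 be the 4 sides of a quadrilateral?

No

For a quadrilateral, each side must be shorter than the sum of the others.
Here the longest side is 105.53, but the remaining 3 sides sum to only 97.73.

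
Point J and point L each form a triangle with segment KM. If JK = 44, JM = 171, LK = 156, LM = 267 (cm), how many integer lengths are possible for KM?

From triangle JKM: 127 < KM < 215.
From triangle LKM: 111 < KM < 423.
Intersection: 127 < KM < 215, so integers 128 through 214: 87 values.

87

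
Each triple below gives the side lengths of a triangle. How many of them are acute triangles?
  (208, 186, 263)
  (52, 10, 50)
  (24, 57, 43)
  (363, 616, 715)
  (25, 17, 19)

(208,186,263): 186²+208² = 77860 > 69169 = 263² → acute
(52,10,50): 10²+50² = 2600 < 2704 = 52² → obtuse
(24,57,43): 24²+43² = 2425 < 3249 = 57² → obtuse
(363,616,715): 363²+616² = 511225 = 715² → right
(25,17,19): 17²+19² = 650 > 625 = 25² → acute
2 of the 5 are acute.

2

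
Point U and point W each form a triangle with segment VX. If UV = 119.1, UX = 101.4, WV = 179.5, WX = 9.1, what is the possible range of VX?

From triangle UVX: |119.1 − 101.4| < VX < 119.1 + 101.4, i.e. 17.7 < VX < 220.5.
From triangle WVX: 170.4 < VX < 188.6.
Both must hold, so VX lies in the intersection.

170.4 < VX < 188.6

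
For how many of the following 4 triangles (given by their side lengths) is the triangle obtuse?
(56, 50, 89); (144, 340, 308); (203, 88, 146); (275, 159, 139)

(56,50,89): 50²+56² = 5636 < 7921 = 89² → obtuse
(144,340,308): 144²+308² = 115600 = 340² → right
(203,88,146): 88²+146² = 29060 < 41209 = 203² → obtuse
(275,159,139): 139²+159² = 44602 < 75625 = 275² → obtuse
3 of the 4 are obtuse.

3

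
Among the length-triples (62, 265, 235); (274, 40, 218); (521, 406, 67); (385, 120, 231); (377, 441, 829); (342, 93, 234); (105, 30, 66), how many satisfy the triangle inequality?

1

(62,235,265): 62+235 > 265 → valid
(40,218,274): 40+218 ≤ 274 → not valid
(67,406,521): 67+406 ≤ 521 → not valid
(120,231,385): 120+231 ≤ 385 → not valid
(377,441,829): 377+441 ≤ 829 → not valid
(93,234,342): 93+234 ≤ 342 → not valid
(30,66,105): 30+66 ≤ 105 → not valid
1 of the 7 triples forms a triangle.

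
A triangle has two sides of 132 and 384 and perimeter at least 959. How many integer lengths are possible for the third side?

73

Triangle inequality: 252 < x < 516. Perimeter ≥ 959 gives x ≥ 959 − 132 − 384 = 443.
So 443 ≤ x < 516; integers 443 through 515: 73 values.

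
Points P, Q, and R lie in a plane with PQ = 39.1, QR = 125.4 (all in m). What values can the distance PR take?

86.3 ≤ PR ≤ 164.5 m

By the triangle inequality, |39.1 − 125.4| ≤ PR ≤ 39.1 + 125.4.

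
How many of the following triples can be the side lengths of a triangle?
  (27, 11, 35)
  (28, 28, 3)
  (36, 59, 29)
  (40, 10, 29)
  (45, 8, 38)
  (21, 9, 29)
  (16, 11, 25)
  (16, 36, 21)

(11,27,35): 11+27 > 35 → valid
(3,28,28): 3+28 > 28 → valid
(29,36,59): 29+36 > 59 → valid
(10,29,40): 10+29 ≤ 40 → not valid
(8,38,45): 8+38 > 45 → valid
(9,21,29): 9+21 > 29 → valid
(11,16,25): 11+16 > 25 → valid
(16,21,36): 16+21 > 36 → valid
7 of the 8 triples form a triangle.

7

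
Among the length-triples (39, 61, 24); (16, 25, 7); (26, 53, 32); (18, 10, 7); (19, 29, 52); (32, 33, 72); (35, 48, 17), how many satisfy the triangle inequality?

(24,39,61): 24+39 > 61 → valid
(7,16,25): 7+16 ≤ 25 → not valid
(26,32,53): 26+32 > 53 → valid
(7,10,18): 7+10 ≤ 18 → not valid
(19,29,52): 19+29 ≤ 52 → not valid
(32,33,72): 32+33 ≤ 72 → not valid
(17,35,48): 17+35 > 48 → valid
3 of the 7 triples form a triangle.

3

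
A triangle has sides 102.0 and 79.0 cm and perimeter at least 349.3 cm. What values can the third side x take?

168.3 ≤ x < 181.0 cm

Triangle inequality alone gives 23.0 < x < 181.0.
The perimeter condition gives x ≥ 349.3 − 102.0 − 79.0 = 168.3.
Intersecting the two: 168.3 ≤ x < 181.0.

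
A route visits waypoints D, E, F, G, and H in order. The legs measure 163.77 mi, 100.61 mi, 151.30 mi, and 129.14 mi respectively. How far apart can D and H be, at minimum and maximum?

0 ≤ DH ≤ 544.82 mi

The maximum is all hops collinear in one direction: 163.77 + 100.61 + 151.30 + 129.14 = 544.82.
The longest hop is 163.77; the others sum to 381.05. Since 163.77 ≤ 381.05, the path can fold back on itself completely, so the minimum distance is 0.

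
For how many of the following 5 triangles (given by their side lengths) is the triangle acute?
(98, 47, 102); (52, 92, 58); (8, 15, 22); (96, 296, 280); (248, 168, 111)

1

(98,47,102): 47²+98² = 11813 > 10404 = 102² → acute
(52,92,58): 52²+58² = 6068 < 8464 = 92² → obtuse
(8,15,22): 8²+15² = 289 < 484 = 22² → obtuse
(96,296,280): 96²+280² = 87616 = 296² → right
(248,168,111): 111²+168² = 40545 < 61504 = 248² → obtuse
1 of the 5 is acute.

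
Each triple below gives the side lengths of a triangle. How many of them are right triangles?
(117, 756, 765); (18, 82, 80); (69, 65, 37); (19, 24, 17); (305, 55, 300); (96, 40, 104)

4

(117,756,765): 117²+756² = 585225 = 765² → right
(18,82,80): 18²+80² = 6724 = 82² → right
(69,65,37): 37²+65² = 5594 > 4761 = 69² → acute
(19,24,17): 17²+19² = 650 > 576 = 24² → acute
(305,55,300): 55²+300² = 93025 = 305² → right
(96,40,104): 40²+96² = 10816 = 104² → right
4 of the 6 are right.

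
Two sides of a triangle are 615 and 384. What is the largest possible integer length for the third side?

998

The third side must be strictly less than 615 + 384 = 999.
The largest integer below 999 is 998.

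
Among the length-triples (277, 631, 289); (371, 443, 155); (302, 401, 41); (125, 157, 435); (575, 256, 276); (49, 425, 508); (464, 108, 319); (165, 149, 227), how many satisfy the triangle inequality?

2

(277,289,631): 277+289 ≤ 631 → not valid
(155,371,443): 155+371 > 443 → valid
(41,302,401): 41+302 ≤ 401 → not valid
(125,157,435): 125+157 ≤ 435 → not valid
(256,276,575): 256+276 ≤ 575 → not valid
(49,425,508): 49+425 ≤ 508 → not valid
(108,319,464): 108+319 ≤ 464 → not valid
(149,165,227): 149+165 > 227 → valid
2 of the 8 triples form a triangle.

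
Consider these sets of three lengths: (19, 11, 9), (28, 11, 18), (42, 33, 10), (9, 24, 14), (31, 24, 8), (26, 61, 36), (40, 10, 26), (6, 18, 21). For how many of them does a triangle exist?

6

(9,11,19): 9+11 > 19 → valid
(11,18,28): 11+18 > 28 → valid
(10,33,42): 10+33 > 42 → valid
(9,14,24): 9+14 ≤ 24 → not valid
(8,24,31): 8+24 > 31 → valid
(26,36,61): 26+36 > 61 → valid
(10,26,40): 10+26 ≤ 40 → not valid
(6,18,21): 6+18 > 21 → valid
6 of the 8 triples form a triangle.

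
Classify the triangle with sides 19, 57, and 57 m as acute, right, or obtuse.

Compare the square of the longest side to the sum of squares of the other two: 19² + 57² = 3610 > 3249 = 57².

acute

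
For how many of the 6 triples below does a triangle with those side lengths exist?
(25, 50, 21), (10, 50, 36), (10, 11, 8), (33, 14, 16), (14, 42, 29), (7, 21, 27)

(21,25,50): 21+25 ≤ 50 → not valid
(10,36,50): 10+36 ≤ 50 → not valid
(8,10,11): 8+10 > 11 → valid
(14,16,33): 14+16 ≤ 33 → not valid
(14,29,42): 14+29 > 42 → valid
(7,21,27): 7+21 > 27 → valid
3 of the 6 triples form a triangle.

3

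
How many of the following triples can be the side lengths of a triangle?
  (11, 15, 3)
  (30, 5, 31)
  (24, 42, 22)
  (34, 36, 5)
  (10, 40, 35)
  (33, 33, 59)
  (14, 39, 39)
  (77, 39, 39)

(3,11,15): 3+11 ≤ 15 → not valid
(5,30,31): 5+30 > 31 → valid
(22,24,42): 22+24 > 42 → valid
(5,34,36): 5+34 > 36 → valid
(10,35,40): 10+35 > 40 → valid
(33,33,59): 33+33 > 59 → valid
(14,39,39): 14+39 > 39 → valid
(39,39,77): 39+39 > 77 → valid
7 of the 8 triples form a triangle.

7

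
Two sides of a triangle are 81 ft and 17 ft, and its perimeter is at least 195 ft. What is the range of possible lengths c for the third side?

Triangle inequality alone gives 64 < c < 98.
The perimeter condition gives c ≥ 195 − 81 − 17 = 97.
Intersecting the two: 97 ≤ c < 98.

97 ≤ c < 98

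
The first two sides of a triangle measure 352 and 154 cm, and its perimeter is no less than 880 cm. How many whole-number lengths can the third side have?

Triangle inequality: 198 < x < 506. Perimeter ≥ 880 gives x ≥ 880 − 352 − 154 = 374.
So 374 ≤ x < 506; integers 374 through 505: 132 values.

132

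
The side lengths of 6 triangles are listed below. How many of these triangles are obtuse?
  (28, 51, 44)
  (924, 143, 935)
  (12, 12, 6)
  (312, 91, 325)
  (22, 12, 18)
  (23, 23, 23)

(28,51,44): 28²+44² = 2720 > 2601 = 51² → acute
(924,143,935): 143²+924² = 874225 = 935² → right
(12,12,6): 6²+12² = 180 > 144 = 12² → acute
(312,91,325): 91²+312² = 105625 = 325² → right
(22,12,18): 12²+18² = 468 < 484 = 22² → obtuse
(23,23,23): 23²+23² = 1058 > 529 = 23² → acute
1 of the 6 is obtuse.

1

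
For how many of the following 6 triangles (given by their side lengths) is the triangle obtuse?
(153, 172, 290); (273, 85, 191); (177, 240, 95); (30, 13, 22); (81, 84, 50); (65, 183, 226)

(153,172,290): 153²+172² = 52993 < 84100 = 290² → obtuse
(273,85,191): 85²+191² = 43706 < 74529 = 273² → obtuse
(177,240,95): 95²+177² = 40354 < 57600 = 240² → obtuse
(30,13,22): 13²+22² = 653 < 900 = 30² → obtuse
(81,84,50): 50²+81² = 9061 > 7056 = 84² → acute
(65,183,226): 65²+183² = 37714 < 51076 = 226² → obtuse
5 of the 6 are obtuse.

5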